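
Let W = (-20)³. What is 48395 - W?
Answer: 56395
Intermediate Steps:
W = -8000
48395 - W = 48395 - 1*(-8000) = 48395 + 8000 = 56395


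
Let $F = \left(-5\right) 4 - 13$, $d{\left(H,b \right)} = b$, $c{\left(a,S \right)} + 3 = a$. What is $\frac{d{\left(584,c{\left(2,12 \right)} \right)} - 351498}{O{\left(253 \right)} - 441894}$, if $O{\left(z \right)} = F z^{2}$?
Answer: $\frac{351499}{2554191} \approx 0.13762$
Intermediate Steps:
$c{\left(a,S \right)} = -3 + a$
$F = -33$ ($F = -20 - 13 = -33$)
$O{\left(z \right)} = - 33 z^{2}$
$\frac{d{\left(584,c{\left(2,12 \right)} \right)} - 351498}{O{\left(253 \right)} - 441894} = \frac{\left(-3 + 2\right) - 351498}{- 33 \cdot 253^{2} - 441894} = \frac{-1 - 351498}{\left(-33\right) 64009 - 441894} = - \frac{351499}{-2112297 - 441894} = - \frac{351499}{-2554191} = \left(-351499\right) \left(- \frac{1}{2554191}\right) = \frac{351499}{2554191}$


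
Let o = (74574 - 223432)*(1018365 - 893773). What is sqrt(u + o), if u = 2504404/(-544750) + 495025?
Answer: I*sqrt(55035792308821085165)/54475 ≈ 1.3618e+5*I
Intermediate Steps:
o = -18546515936 (o = -148858*124592 = -18546515936)
u = 134831182173/272375 (u = 2504404*(-1/544750) + 495025 = -1252202/272375 + 495025 = 134831182173/272375 ≈ 4.9502e+5)
sqrt(u + o) = sqrt(134831182173/272375 - 18546515936) = sqrt(-5051472446885827/272375) = I*sqrt(55035792308821085165)/54475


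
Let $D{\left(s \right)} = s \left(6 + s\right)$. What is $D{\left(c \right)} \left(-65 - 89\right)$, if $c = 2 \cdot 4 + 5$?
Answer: $-38038$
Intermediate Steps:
$c = 13$ ($c = 8 + 5 = 13$)
$D{\left(c \right)} \left(-65 - 89\right) = 13 \left(6 + 13\right) \left(-65 - 89\right) = 13 \cdot 19 \left(-65 - 89\right) = 247 \left(-154\right) = -38038$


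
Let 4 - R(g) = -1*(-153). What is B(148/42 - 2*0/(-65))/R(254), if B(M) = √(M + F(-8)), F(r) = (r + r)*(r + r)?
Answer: -5*√4578/3129 ≈ -0.10812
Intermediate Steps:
R(g) = -149 (R(g) = 4 - (-1)*(-153) = 4 - 1*153 = 4 - 153 = -149)
F(r) = 4*r² (F(r) = (2*r)*(2*r) = 4*r²)
B(M) = √(256 + M) (B(M) = √(M + 4*(-8)²) = √(M + 4*64) = √(M + 256) = √(256 + M))
B(148/42 - 2*0/(-65))/R(254) = √(256 + (148/42 - 2*0/(-65)))/(-149) = √(256 + (148*(1/42) + 0*(-1/65)))*(-1/149) = √(256 + (74/21 + 0))*(-1/149) = √(256 + 74/21)*(-1/149) = √(5450/21)*(-1/149) = (5*√4578/21)*(-1/149) = -5*√4578/3129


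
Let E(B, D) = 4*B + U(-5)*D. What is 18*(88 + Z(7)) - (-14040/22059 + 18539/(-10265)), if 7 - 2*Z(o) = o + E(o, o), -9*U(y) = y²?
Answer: 12658947198/8386505 ≈ 1509.4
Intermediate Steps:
U(y) = -y²/9
E(B, D) = 4*B - 25*D/9 (E(B, D) = 4*B + (-⅑*(-5)²)*D = 4*B + (-⅑*25)*D = 4*B - 25*D/9)
Z(o) = 7/2 - 10*o/9 (Z(o) = 7/2 - (o + (4*o - 25*o/9))/2 = 7/2 - (o + 11*o/9)/2 = 7/2 - 10*o/9)
18*(88 + Z(7)) - (-14040/22059 + 18539/(-10265)) = 18*(88 + (7/2 - 10/9*7)) - (-14040/22059 + 18539/(-10265)) = 18*(88 + (7/2 - 70/9)) - (-14040*1/22059 + 18539*(-1/10265)) = 18*(88 - 77/18) - (-520/817 - 18539/10265) = 18*(1507/18) - 1*(-20484163/8386505) = 1507 + 20484163/8386505 = 12658947198/8386505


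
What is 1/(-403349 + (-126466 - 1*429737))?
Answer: -1/959552 ≈ -1.0422e-6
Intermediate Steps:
1/(-403349 + (-126466 - 1*429737)) = 1/(-403349 + (-126466 - 429737)) = 1/(-403349 - 556203) = 1/(-959552) = -1/959552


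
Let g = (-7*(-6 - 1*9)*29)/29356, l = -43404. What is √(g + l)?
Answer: I*√9351095313081/14678 ≈ 208.34*I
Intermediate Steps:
g = 3045/29356 (g = (-7*(-6 - 9)*29)*(1/29356) = (-7*(-15)*29)*(1/29356) = (105*29)*(1/29356) = 3045*(1/29356) = 3045/29356 ≈ 0.10373)
√(g + l) = √(3045/29356 - 43404) = √(-1274164779/29356) = I*√9351095313081/14678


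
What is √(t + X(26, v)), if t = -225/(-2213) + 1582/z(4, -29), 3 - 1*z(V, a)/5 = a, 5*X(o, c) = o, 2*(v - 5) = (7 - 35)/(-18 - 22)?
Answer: √29754791915/44260 ≈ 3.8973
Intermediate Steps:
v = 107/20 (v = 5 + ((7 - 35)/(-18 - 22))/2 = 5 + (-28/(-40))/2 = 5 + (-28*(-1/40))/2 = 5 + (½)*(7/10) = 5 + 7/20 = 107/20 ≈ 5.3500)
X(o, c) = o/5
z(V, a) = 15 - 5*a
t = 1768483/177040 (t = -225/(-2213) + 1582/(15 - 5*(-29)) = -225*(-1/2213) + 1582/(15 + 145) = 225/2213 + 1582/160 = 225/2213 + 1582*(1/160) = 225/2213 + 791/80 = 1768483/177040 ≈ 9.9892)
√(t + X(26, v)) = √(1768483/177040 + (⅕)*26) = √(1768483/177040 + 26/5) = √(2689091/177040) = √29754791915/44260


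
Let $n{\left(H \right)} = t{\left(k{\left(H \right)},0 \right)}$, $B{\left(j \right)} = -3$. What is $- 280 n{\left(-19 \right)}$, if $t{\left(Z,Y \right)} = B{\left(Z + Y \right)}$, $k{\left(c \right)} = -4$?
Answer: $840$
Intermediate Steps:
$t{\left(Z,Y \right)} = -3$
$n{\left(H \right)} = -3$
$- 280 n{\left(-19 \right)} = \left(-280\right) \left(-3\right) = 840$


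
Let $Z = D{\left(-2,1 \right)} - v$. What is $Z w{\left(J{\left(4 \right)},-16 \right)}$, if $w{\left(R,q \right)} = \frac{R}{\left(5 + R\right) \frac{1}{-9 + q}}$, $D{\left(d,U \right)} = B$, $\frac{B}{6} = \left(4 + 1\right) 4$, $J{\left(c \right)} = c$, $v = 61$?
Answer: $- \frac{5900}{9} \approx -655.56$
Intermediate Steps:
$B = 120$ ($B = 6 \left(4 + 1\right) 4 = 6 \cdot 5 \cdot 4 = 6 \cdot 20 = 120$)
$D{\left(d,U \right)} = 120$
$w{\left(R,q \right)} = \frac{R \left(-9 + q\right)}{5 + R}$ ($w{\left(R,q \right)} = \frac{R}{\frac{1}{-9 + q} \left(5 + R\right)} = R \frac{-9 + q}{5 + R} = \frac{R \left(-9 + q\right)}{5 + R}$)
$Z = 59$ ($Z = 120 - 61 = 59$)
$Z w{\left(J{\left(4 \right)},-16 \right)} = 59 \frac{4 \left(-9 - 16\right)}{5 + 4} = 59 \cdot 4 \cdot \frac{1}{9} \left(-25\right) = 59 \left(- \frac{100}{9}\right) = - \frac{5900}{9}$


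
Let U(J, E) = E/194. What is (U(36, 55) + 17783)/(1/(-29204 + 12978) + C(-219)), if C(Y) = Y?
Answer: -27989501141/344689015 ≈ -81.202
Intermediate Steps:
U(J, E) = E/194 (U(J, E) = E*(1/194) = E/194)
(U(36, 55) + 17783)/(1/(-29204 + 12978) + C(-219)) = ((1/194)*55 + 17783)/(1/(-29204 + 12978) - 219) = (55/194 + 17783)/(1/(-16226) - 219) = 3449957/(194*(-1/16226 - 219)) = 3449957/(194*(-3553495/16226)) = (3449957/194)*(-16226/3553495) = -27989501141/344689015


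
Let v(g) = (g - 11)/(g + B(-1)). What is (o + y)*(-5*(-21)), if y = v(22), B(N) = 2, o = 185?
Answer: 155785/8 ≈ 19473.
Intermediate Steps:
v(g) = (-11 + g)/(2 + g) (v(g) = (g - 11)/(g + 2) = (-11 + g)/(2 + g))
y = 11/24 (y = (-11 + 22)/(2 + 22) = 11/24 ≈ 0.45833)
(o + y)*(-5*(-21)) = (185 + 11/24)*(-5*(-21)) = (4451/24)*105 = 155785/8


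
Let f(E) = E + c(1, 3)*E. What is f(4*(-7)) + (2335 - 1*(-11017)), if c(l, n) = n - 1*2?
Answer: 13296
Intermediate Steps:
c(l, n) = -2 + n (c(l, n) = n - 2 = -2 + n)
f(E) = 2*E (f(E) = E + (-2 + 3)*E = E + 1*E = E + E = 2*E)
f(4*(-7)) + (2335 - 1*(-11017)) = 2*(4*(-7)) + (2335 - 1*(-11017)) = 2*(-28) + (2335 + 11017) = -56 + 13352 = 13296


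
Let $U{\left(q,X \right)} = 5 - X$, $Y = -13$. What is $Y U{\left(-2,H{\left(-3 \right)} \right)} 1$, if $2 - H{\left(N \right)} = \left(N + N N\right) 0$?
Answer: $-39$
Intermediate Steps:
$H{\left(N \right)} = 2$ ($H{\left(N \right)} = 2 - \left(N + N N\right) 0 = 2 - \left(N + N^{2}\right) 0 = 2 - 0 = 2 + 0 = 2$)
$Y U{\left(-2,H{\left(-3 \right)} \right)} 1 = - 13 \left(5 - 2\right) 1 = \left(-13\right) 3 \cdot 1 = \left(-39\right) 1 = -39$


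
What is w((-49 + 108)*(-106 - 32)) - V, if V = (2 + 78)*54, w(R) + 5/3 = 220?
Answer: -12305/3 ≈ -4101.7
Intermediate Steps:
w(R) = 655/3 (w(R) = -5/3 + 220 = 655/3)
V = 4320 (V = 80*54 = 4320)
w((-49 + 108)*(-106 - 32)) - V = 655/3 - 1*4320 = 655/3 - 4320 = -12305/3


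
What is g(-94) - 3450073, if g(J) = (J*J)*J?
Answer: -4280657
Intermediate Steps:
g(J) = J**3 (g(J) = J**2*J = J**3)
g(-94) - 3450073 = (-94)**3 - 3450073 = -830584 - 3450073 = -4280657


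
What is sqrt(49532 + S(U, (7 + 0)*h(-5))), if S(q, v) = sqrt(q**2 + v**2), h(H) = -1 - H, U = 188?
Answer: 2*sqrt(12383 + sqrt(2258)) ≈ 222.98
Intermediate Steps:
sqrt(49532 + S(U, (7 + 0)*h(-5))) = sqrt(49532 + sqrt(188**2 + ((7 + 0)*(-1 - 1*(-5)))**2)) = sqrt(49532 + sqrt(35344 + (7*(-1 + 5))**2)) = sqrt(49532 + sqrt(35344 + (7*4)**2)) = sqrt(49532 + sqrt(35344 + 28**2)) = sqrt(49532 + sqrt(35344 + 784)) = sqrt(49532 + sqrt(36128)) = sqrt(49532 + 4*sqrt(2258))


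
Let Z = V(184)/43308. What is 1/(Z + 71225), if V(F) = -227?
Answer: 43308/3084612073 ≈ 1.4040e-5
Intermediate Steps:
Z = -227/43308 ≈ -0.0052415
1/(Z + 71225) = 1/(-227/43308 + 71225) = 1/(3084612073/43308) = 43308/3084612073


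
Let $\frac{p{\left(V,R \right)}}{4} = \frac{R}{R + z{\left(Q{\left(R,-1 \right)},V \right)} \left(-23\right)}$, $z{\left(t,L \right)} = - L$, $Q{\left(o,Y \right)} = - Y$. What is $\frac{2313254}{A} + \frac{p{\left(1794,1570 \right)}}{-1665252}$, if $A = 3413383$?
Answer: $\frac{20624412971437177}{30432900912680664} \approx 0.6777$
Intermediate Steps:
$p{\left(V,R \right)} = \frac{4 R}{R + 23 V}$ ($p{\left(V,R \right)} = 4 \frac{R}{R + - V \left(-23\right)} = 4 \frac{R}{R + 23 V} = \frac{4 R}{R + 23 V}$)
$\frac{2313254}{A} + \frac{p{\left(1794,1570 \right)}}{-1665252} = \frac{2313254}{3413383} + \frac{4 \cdot 1570 \frac{1}{1570 + 23 \cdot 1794}}{-1665252} = 2313254 \cdot \frac{1}{3413383} + 4 \cdot 1570 \frac{1}{1570 + 41262} \left(- \frac{1}{1665252}\right) = \frac{2313254}{3413383} + 4 \cdot 1570 \cdot \frac{1}{42832} \left(- \frac{1}{1665252}\right) = \frac{2313254}{3413383} + \frac{785}{5354} \left(- \frac{1}{1665252}\right) = \frac{2313254}{3413383} - \frac{785}{8915759208} = \frac{20624412971437177}{30432900912680664}$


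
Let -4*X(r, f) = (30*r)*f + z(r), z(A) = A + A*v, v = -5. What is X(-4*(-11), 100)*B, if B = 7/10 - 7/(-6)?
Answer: -922768/15 ≈ -61518.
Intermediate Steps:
z(A) = -4*A (z(A) = A + A*(-5) = A - 5*A = -4*A)
X(r, f) = r - 15*f*r/2 (X(r, f) = -((30*r)*f - 4*r)/4 = -(30*f*r - 4*r)/4 = -(-4*r + 30*f*r)/4 = r - 15*f*r/2)
B = 28/15 (B = 7*(⅒) - 7*(-⅙) = 7/10 + 7/6 = 28/15 ≈ 1.8667)
X(-4*(-11), 100)*B = ((-4*(-11))*(2 - 15*100)/2)*(28/15) = ((½)*44*(2 - 1500))*(28/15) = ((½)*44*(-1498))*(28/15) = -32956*28/15 = -922768/15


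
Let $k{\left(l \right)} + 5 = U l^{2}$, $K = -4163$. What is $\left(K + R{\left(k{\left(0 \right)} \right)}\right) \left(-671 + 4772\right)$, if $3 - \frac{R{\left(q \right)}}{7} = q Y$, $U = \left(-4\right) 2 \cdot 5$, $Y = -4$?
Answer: $-17560482$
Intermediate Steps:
$U = -40$ ($U = \left(-8\right) 5 = -40$)
$k{\left(l \right)} = -5 - 40 l^{2}$
$R{\left(q \right)} = 21 + 28 q$ ($R{\left(q \right)} = 21 - 7 q \left(-4\right) = 21 - 7 \left(- 4 q\right) = 21 + 28 q$)
$\left(K + R{\left(k{\left(0 \right)} \right)}\right) \left(-671 + 4772\right) = \left(-4163 + \left(21 + 28 \left(-5 - 40 \cdot 0^{2}\right)\right)\right) \left(-671 + 4772\right) = \left(-4163 + \left(21 + 28 \left(-5 - 0\right)\right)\right) 4101 = \left(-4163 + \left(21 + 28 \left(-5 + 0\right)\right)\right) 4101 = \left(-4163 + \left(21 + 28 \left(-5\right)\right)\right) 4101 = \left(-4163 + \left(21 - 140\right)\right) 4101 = \left(-4163 - 119\right) 4101 = \left(-4282\right) 4101 = -17560482$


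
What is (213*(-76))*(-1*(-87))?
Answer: -1408356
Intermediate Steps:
(213*(-76))*(-1*(-87)) = -16188*87 = -1408356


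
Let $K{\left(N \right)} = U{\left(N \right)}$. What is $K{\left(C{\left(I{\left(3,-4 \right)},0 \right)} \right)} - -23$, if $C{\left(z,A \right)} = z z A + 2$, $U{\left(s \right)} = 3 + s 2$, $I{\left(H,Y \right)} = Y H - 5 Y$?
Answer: $30$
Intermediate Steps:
$I{\left(H,Y \right)} = - 5 Y + H Y$ ($I{\left(H,Y \right)} = H Y - 5 Y = - 5 Y + H Y$)
$U{\left(s \right)} = 3 + 2 s$
$C{\left(z,A \right)} = 2 + A z^{2}$ ($C{\left(z,A \right)} = z^{2} A + 2 = A z^{2} + 2 = 2 + A z^{2}$)
$K{\left(N \right)} = 3 + 2 N$
$K{\left(C{\left(I{\left(3,-4 \right)},0 \right)} \right)} - -23 = \left(3 + 2 \left(2 + 0 \left(- 4 \left(-5 + 3\right)\right)^{2}\right)\right) - -23 = \left(3 + 2 \left(2 + 0 \left(\left(-4\right) \left(-2\right)\right)^{2}\right)\right) + 23 = \left(3 + 2 \left(2 + 0 \cdot 8^{2}\right)\right) + 23 = \left(3 + 2 \left(2 + 0 \cdot 64\right)\right) + 23 = \left(3 + 2 \left(2 + 0\right)\right) + 23 = \left(3 + 2 \cdot 2\right) + 23 = \left(3 + 4\right) + 23 = 7 + 23 = 30$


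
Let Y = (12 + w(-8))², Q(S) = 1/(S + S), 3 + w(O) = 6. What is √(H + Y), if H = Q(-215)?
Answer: √41602070/430 ≈ 15.000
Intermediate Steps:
w(O) = 3 (w(O) = -3 + 6 = 3)
Q(S) = 1/(2*S)
Y = 225 (Y = (12 + 3)² = 15² = 225)
H = -1/430 (H = (½)/(-215) = (½)*(-1/215) = -1/430 ≈ -0.0023256)
√(H + Y) = √(-1/430 + 225) = √(96749/430) = √41602070/430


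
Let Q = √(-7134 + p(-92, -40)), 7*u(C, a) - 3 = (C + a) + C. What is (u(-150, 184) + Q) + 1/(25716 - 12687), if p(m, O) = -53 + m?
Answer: -1472270/91203 + I*√7279 ≈ -16.143 + 85.317*I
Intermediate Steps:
u(C, a) = 3/7 + a/7 + 2*C/7 (u(C, a) = 3/7 + ((C + a) + C)/7 = 3/7 + (a + 2*C)/7 = 3/7 + (a/7 + 2*C/7) = 3/7 + a/7 + 2*C/7)
Q = I*√7279 (Q = √(-7134 + (-53 - 92)) = √(-7134 - 145) = √(-7279) = I*√7279 ≈ 85.317*I)
(u(-150, 184) + Q) + 1/(25716 - 12687) = ((3/7 + (⅐)*184 + (2/7)*(-150)) + I*√7279) + 1/(25716 - 12687) = ((3/7 + 184/7 - 300/7) + I*√7279) + 1/13029 = (-113/7 + I*√7279) + 1/13029 = -1472270/91203 + I*√7279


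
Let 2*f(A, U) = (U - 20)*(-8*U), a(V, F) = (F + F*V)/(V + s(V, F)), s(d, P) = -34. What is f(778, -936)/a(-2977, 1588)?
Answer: -28065531/12307 ≈ -2280.5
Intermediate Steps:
a(V, F) = (F + F*V)/(-34 + V) (a(V, F) = (F + F*V)/(V - 34) = (F + F*V)/(-34 + V))
f(A, U) = -4*U*(-20 + U) (f(A, U) = ((U - 20)*(-8*U))/2 = ((-20 + U)*(-8*U))/2 = (-8*U*(-20 + U))/2 = -4*U*(-20 + U))
f(778, -936)/a(-2977, 1588) = (4*(-936)*(20 - 1*(-936)))/((1588*(1 - 2977)/(-34 - 2977))) = (4*(-936)*(20 + 936))/((1588*(-2976)/(-3011))) = (4*(-936)*956)/((1588*(-1/3011)*(-2976))) = -3579264/4725888/3011 = -3579264*3011/4725888 = -28065531/12307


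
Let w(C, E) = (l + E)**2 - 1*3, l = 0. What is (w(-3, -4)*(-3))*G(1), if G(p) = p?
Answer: -39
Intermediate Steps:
w(C, E) = -3 + E**2 (w(C, E) = (0 + E)**2 - 1*3 = E**2 - 3 = -3 + E**2)
(w(-3, -4)*(-3))*G(1) = ((-3 + (-4)**2)*(-3))*1 = ((-3 + 16)*(-3))*1 = (13*(-3))*1 = -39*1 = -39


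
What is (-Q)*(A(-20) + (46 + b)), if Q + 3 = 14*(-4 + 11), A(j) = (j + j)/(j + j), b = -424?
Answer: 35815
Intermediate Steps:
A(j) = 1 (A(j) = (2*j)/((2*j)) = (2*j)*(1/(2*j)) = 1)
Q = 95 (Q = -3 + 14*(-4 + 11) = -3 + 14*7 = -3 + 98 = 95)
(-Q)*(A(-20) + (46 + b)) = (-1*95)*(1 + (46 - 424)) = -95*(1 - 378) = -95*(-377) = 35815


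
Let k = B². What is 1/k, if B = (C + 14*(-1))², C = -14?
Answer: 1/614656 ≈ 1.6269e-6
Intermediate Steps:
B = 784 (B = (-14 + 14*(-1))² = (-14 - 14)² = (-28)² = 784)
k = 614656 (k = 784² = 614656)
1/k = 1/614656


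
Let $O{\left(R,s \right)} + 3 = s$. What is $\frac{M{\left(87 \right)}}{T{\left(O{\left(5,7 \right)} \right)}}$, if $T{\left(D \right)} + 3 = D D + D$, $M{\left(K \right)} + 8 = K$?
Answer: $\frac{79}{17} \approx 4.6471$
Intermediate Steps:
$M{\left(K \right)} = -8 + K$
$O{\left(R,s \right)} = -3 + s$
$T{\left(D \right)} = -3 + D + D^{2}$ ($T{\left(D \right)} = -3 + \left(D D + D\right) = -3 + \left(D^{2} + D\right) = -3 + \left(D + D^{2}\right) = -3 + D + D^{2}$)
$\frac{M{\left(87 \right)}}{T{\left(O{\left(5,7 \right)} \right)}} = \frac{-8 + 87}{-3 + \left(-3 + 7\right) + \left(-3 + 7\right)^{2}} = \frac{79}{-3 + 4 + 4^{2}} = \frac{79}{-3 + 4 + 16} = \frac{79}{17}$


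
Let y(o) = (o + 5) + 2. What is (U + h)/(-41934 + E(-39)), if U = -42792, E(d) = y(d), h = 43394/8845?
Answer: 189225923/185594635 ≈ 1.0196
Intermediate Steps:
h = 43394/8845 (h = 43394*(1/8845) = 43394/8845 ≈ 4.9061)
y(o) = 7 + o (y(o) = (5 + o) + 2 = 7 + o)
E(d) = 7 + d
(U + h)/(-41934 + E(-39)) = (-42792 + 43394/8845)/(-41934 + (7 - 39)) = -378451846/(8845*(-41934 - 32)) = -378451846/8845/(-41966) = -378451846/8845*(-1/41966) = 189225923/185594635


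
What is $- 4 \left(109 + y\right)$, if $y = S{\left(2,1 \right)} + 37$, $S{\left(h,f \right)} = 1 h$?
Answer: $-592$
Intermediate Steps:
$S{\left(h,f \right)} = h$
$y = 39$ ($y = 2 + 37 = 39$)
$- 4 \left(109 + y\right) = - 4 \left(109 + 39\right) = \left(-4\right) 148 = -592$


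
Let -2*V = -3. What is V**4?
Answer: 81/16 ≈ 5.0625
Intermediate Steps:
V = 3/2 (V = -1/2*(-3) = 3/2 ≈ 1.5000)
V**4 = (3/2)**4 = 81/16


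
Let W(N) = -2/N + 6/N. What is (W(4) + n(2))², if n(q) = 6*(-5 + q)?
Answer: 289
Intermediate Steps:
W(N) = 4/N
n(q) = -30 + 6*q
(W(4) + n(2))² = (4/4 + (-30 + 6*2))² = (4*(¼) + (-30 + 12))² = (1 - 18)² = (-17)² = 289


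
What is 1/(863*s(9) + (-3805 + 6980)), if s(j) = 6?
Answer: 1/8353 ≈ 0.00011972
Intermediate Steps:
1/(863*s(9) + (-3805 + 6980)) = 1/(863*6 + (-3805 + 6980)) = 1/(5178 + 3175) = 1/8353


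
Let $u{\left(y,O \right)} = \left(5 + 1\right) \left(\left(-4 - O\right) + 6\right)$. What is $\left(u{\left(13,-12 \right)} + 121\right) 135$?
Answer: $27675$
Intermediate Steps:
$u{\left(y,O \right)} = 12 - 6 O$ ($u{\left(y,O \right)} = 6 \left(2 - O\right) = 12 - 6 O$)
$\left(u{\left(13,-12 \right)} + 121\right) 135 = \left(\left(12 - -72\right) + 121\right) 135 = \left(\left(12 + 72\right) + 121\right) 135 = \left(84 + 121\right) 135 = 205 \cdot 135 = 27675$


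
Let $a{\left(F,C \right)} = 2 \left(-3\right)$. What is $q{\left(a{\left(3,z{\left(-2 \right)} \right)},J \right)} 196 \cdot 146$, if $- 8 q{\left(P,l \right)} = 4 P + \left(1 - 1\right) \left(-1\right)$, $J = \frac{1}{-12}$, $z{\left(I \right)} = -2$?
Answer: $85848$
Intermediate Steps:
$J = - \frac{1}{12} \approx -0.083333$
$a{\left(F,C \right)} = -6$
$q{\left(P,l \right)} = - \frac{P}{2}$ ($q{\left(P,l \right)} = - \frac{4 P + \left(1 - 1\right) \left(-1\right)}{8} = - \frac{4 P + 0 \left(-1\right)}{8} = - \frac{4 P + 0}{8} = - \frac{4 P}{8} = - \frac{P}{2}$)
$q{\left(a{\left(3,z{\left(-2 \right)} \right)},J \right)} 196 \cdot 146 = \left(- \frac{1}{2}\right) \left(-6\right) 196 \cdot 146 = 3 \cdot 196 \cdot 146 = 588 \cdot 146 = 85848$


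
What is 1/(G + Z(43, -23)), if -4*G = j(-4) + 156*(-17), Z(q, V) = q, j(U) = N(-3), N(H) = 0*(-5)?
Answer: 1/706 ≈ 0.0014164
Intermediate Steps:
N(H) = 0
j(U) = 0
G = 663 (G = -(0 + 156*(-17))/4 = -(0 - 2652)/4 = -¼*(-2652) = 663)
1/(G + Z(43, -23)) = 1/(663 + 43) = 1/706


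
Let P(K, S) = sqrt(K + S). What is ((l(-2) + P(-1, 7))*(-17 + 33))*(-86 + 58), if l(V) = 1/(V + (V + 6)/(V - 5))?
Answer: 1568/9 - 448*sqrt(6) ≈ -923.15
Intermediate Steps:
l(V) = 1/(V + (6 + V)/(-5 + V))
((l(-2) + P(-1, 7))*(-17 + 33))*(-86 + 58) = (((-5 - 2)/(6 + (-2)**2 - 4*(-2)) + sqrt(-1 + 7))*(-17 + 33))*(-86 + 58) = ((-7/(6 + 4 + 8) + sqrt(6))*16)*(-28) = ((-7/18 + sqrt(6))*16)*(-28) = (-56/9 + 16*sqrt(6))*(-28) = 1568/9 - 448*sqrt(6)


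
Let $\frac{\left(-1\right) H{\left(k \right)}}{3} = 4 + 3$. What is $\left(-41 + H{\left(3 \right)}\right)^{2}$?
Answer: $3844$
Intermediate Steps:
$H{\left(k \right)} = -21$ ($H{\left(k \right)} = - 3 \left(4 + 3\right) = \left(-3\right) 7 = -21$)
$\left(-41 + H{\left(3 \right)}\right)^{2} = \left(-41 - 21\right)^{2} = \left(-62\right)^{2} = 3844$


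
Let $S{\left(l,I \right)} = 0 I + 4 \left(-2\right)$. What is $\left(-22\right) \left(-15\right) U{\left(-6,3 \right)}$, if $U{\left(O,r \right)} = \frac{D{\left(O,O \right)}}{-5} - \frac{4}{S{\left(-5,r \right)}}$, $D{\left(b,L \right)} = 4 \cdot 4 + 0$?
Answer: $-891$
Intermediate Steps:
$D{\left(b,L \right)} = 16$ ($D{\left(b,L \right)} = 16 + 0 = 16$)
$S{\left(l,I \right)} = -8$ ($S{\left(l,I \right)} = 0 - 8 = -8$)
$U{\left(O,r \right)} = - \frac{27}{10}$ ($U{\left(O,r \right)} = \frac{16}{-5} - \frac{4}{-8} = 16 \left(- \frac{1}{5}\right) - - \frac{1}{2} = - \frac{16}{5} + \frac{1}{2} = - \frac{27}{10}$)
$\left(-22\right) \left(-15\right) U{\left(-6,3 \right)} = \left(-22\right) \left(-15\right) \left(- \frac{27}{10}\right) = 330 \left(- \frac{27}{10}\right) = -891$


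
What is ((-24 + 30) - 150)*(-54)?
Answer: 7776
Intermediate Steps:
((-24 + 30) - 150)*(-54) = (6 - 150)*(-54) = -144*(-54) = 7776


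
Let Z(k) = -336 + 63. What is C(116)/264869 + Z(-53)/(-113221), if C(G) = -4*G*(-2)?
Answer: 177378325/29988733049 ≈ 0.0059148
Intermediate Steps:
Z(k) = -273
C(G) = 8*G
C(116)/264869 + Z(-53)/(-113221) = (8*116)/264869 - 273/(-113221) = 928*(1/264869) - 273*(-1/113221) = 928/264869 + 273/113221 = 177378325/29988733049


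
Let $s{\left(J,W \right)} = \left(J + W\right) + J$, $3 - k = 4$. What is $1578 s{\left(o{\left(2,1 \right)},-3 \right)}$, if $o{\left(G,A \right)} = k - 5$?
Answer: $-23670$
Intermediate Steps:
$k = -1$ ($k = 3 - 4 = -1$)
$o{\left(G,A \right)} = -6$ ($o{\left(G,A \right)} = -1 - 5 = -6$)
$s{\left(J,W \right)} = W + 2 J$
$1578 s{\left(o{\left(2,1 \right)},-3 \right)} = 1578 \left(-3 + 2 \left(-6\right)\right) = 1578 \left(-3 - 12\right) = 1578 \left(-15\right) = -23670$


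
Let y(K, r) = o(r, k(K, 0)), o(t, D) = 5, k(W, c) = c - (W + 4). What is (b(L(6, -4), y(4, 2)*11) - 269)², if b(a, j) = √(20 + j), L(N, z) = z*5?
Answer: 72436 - 2690*√3 ≈ 67777.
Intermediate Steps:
k(W, c) = -4 + c - W (k(W, c) = c - (4 + W) = c + (-4 - W) = -4 + c - W)
y(K, r) = 5
L(N, z) = 5*z
(b(L(6, -4), y(4, 2)*11) - 269)² = (√(20 + 5*11) - 269)² = (√(20 + 55) - 269)² = (√75 - 269)² = (5*√3 - 269)² = (-269 + 5*√3)²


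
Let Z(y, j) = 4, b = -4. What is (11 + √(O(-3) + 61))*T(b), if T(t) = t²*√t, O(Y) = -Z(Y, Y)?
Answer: 32*I*(11 + √57) ≈ 593.59*I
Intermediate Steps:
O(Y) = -4 (O(Y) = -1*4 = -4)
T(t) = t^(5/2)
(11 + √(O(-3) + 61))*T(b) = (11 + √(-4 + 61))*(-4)^(5/2) = (11 + √57)*(32*I) = 32*I*(11 + √57)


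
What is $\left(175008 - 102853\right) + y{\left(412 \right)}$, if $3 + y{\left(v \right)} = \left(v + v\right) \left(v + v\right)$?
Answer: $751128$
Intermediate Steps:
$y{\left(v \right)} = -3 + 4 v^{2}$ ($y{\left(v \right)} = -3 + \left(v + v\right) \left(v + v\right) = -3 + 2 v 2 v = -3 + 4 v^{2}$)
$\left(175008 - 102853\right) + y{\left(412 \right)} = \left(175008 - 102853\right) - \left(3 - 4 \cdot 412^{2}\right) = \left(175008 - 102853\right) + \left(-3 + 4 \cdot 169744\right) = 72155 + \left(-3 + 678976\right) = 72155 + 678973 = 751128$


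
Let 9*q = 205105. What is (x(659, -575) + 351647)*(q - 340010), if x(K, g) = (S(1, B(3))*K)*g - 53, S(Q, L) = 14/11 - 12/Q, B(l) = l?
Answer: -138697124109740/99 ≈ -1.4010e+12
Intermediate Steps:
q = 205105/9 (q = (1/9)*205105 = 205105/9 ≈ 22789.)
S(Q, L) = 14/11 - 12/Q (S(Q, L) = 14*(1/11) - 12/Q = 14/11 - 12/Q)
x(K, g) = -53 - 118*K*g/11 (x(K, g) = ((14/11 - 12/1)*K)*g - 53 = ((14/11 - 12*1)*K)*g - 53 = ((14/11 - 12)*K)*g - 53 = (-118*K/11)*g - 53 = -118*K*g/11 - 53 = -53 - 118*K*g/11)
(x(659, -575) + 351647)*(q - 340010) = ((-53 - 118/11*659*(-575)) + 351647)*(205105/9 - 340010) = ((-53 + 44713150/11) + 351647)*(-2854985/9) = (44712567/11 + 351647)*(-2854985/9) = (48580684/11)*(-2854985/9) = -138697124109740/99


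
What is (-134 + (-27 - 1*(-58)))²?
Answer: 10609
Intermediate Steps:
(-134 + (-27 - 1*(-58)))² = (-134 + (-27 + 58))² = (-134 + 31)² = (-103)² = 10609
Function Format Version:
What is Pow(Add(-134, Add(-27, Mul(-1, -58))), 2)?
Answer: 10609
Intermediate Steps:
Pow(Add(-134, Add(-27, Mul(-1, -58))), 2) = Pow(Add(-134, Add(-27, 58)), 2) = Pow(Add(-134, 31), 2) = Pow(-103, 2) = 10609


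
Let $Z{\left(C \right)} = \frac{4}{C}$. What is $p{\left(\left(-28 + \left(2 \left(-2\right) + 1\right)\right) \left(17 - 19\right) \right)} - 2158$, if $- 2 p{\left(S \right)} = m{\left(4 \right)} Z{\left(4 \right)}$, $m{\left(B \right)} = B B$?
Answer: $-2166$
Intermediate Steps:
$m{\left(B \right)} = B^{2}$
$p{\left(S \right)} = -8$ ($p{\left(S \right)} = - \frac{4^{2} \cdot \frac{4}{4}}{2} = - \frac{16 \cdot 4 \cdot \frac{1}{4}}{2} = - \frac{16 \cdot 1}{2} = \left(- \frac{1}{2}\right) 16 = -8$)
$p{\left(\left(-28 + \left(2 \left(-2\right) + 1\right)\right) \left(17 - 19\right) \right)} - 2158 = -8 - 2158 = -2166$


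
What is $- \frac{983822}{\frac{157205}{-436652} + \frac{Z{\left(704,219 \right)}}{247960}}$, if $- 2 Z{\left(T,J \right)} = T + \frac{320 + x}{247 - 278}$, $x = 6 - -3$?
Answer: $\frac{330213865531498144}{121309002317} \approx 2.7221 \cdot 10^{6}$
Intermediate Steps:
$x = 9$ ($x = 6 + 3 = 9$)
$Z{\left(T,J \right)} = \frac{329}{62} - \frac{T}{2}$ ($Z{\left(T,J \right)} = - \frac{T + \frac{320 + 9}{247 - 278}}{2} = - \frac{T + \frac{329}{-31}}{2} = - \frac{T + 329 \left(- \frac{1}{31}\right)}{2} = - \frac{T - \frac{329}{31}}{2} = - \frac{- \frac{329}{31} + T}{2} = \frac{329}{62} - \frac{T}{2}$)
$- \frac{983822}{\frac{157205}{-436652} + \frac{Z{\left(704,219 \right)}}{247960}} = - \frac{983822}{\frac{157205}{-436652} + \frac{\frac{329}{62} - 352}{247960}} = - \frac{983822}{157205 \left(- \frac{1}{436652}\right) + \left(\frac{329}{62} - 352\right) \frac{1}{247960}} = - \frac{983822}{- \frac{157205}{436652} - \frac{4299}{3074704}} = - \frac{983822}{- \frac{121309002317}{335643912752}} = \left(-983822\right) \left(- \frac{335643912752}{121309002317}\right) = \frac{330213865531498144}{121309002317}$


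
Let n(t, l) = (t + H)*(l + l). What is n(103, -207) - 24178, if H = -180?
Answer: 7700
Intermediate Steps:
n(t, l) = 2*l*(-180 + t) (n(t, l) = (t - 180)*(l + l) = (-180 + t)*(2*l) = 2*l*(-180 + t))
n(103, -207) - 24178 = 2*(-207)*(-180 + 103) - 24178 = 2*(-207)*(-77) - 24178 = 31878 - 24178 = 7700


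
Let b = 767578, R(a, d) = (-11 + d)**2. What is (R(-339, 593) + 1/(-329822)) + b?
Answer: 364882738243/329822 ≈ 1.1063e+6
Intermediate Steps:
(R(-339, 593) + 1/(-329822)) + b = ((-11 + 593)**2 + 1/(-329822)) + 767578 = (582**2 - 1/329822) + 767578 = (338724 - 1/329822) + 767578 = 111718627127/329822 + 767578 = 364882738243/329822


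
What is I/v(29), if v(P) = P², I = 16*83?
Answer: 1328/841 ≈ 1.5791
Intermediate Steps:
I = 1328
I/v(29) = 1328/(29²) = 1328/841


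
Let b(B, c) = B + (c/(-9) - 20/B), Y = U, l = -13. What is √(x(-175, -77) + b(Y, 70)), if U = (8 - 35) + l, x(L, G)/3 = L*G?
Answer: √1453598/6 ≈ 200.94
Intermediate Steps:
x(L, G) = 3*G*L (x(L, G) = 3*(L*G) = 3*(G*L) = 3*G*L)
U = -40 (U = (8 - 35) - 13 = -27 - 13 = -40)
Y = -40
b(B, c) = B - 20/B - c/9 (b(B, c) = B + (c*(-⅑) - 20/B) = B + (-c/9 - 20/B) = B + (-20/B - c/9) = B - 20/B - c/9)
√(x(-175, -77) + b(Y, 70)) = √(3*(-77)*(-175) + (-40 - 20/(-40) - ⅑*70)) = √(40425 + (-40 - 20*(-1/40) - 70/9)) = √(40425 + (-40 + ½ - 70/9)) = √(40425 - 851/18) = √(726799/18) = √1453598/6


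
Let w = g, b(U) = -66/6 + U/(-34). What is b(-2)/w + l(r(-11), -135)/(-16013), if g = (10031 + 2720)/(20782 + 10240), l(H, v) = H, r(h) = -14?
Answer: -92393448458/3471089971 ≈ -26.618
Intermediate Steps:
b(U) = -11 - U/34 (b(U) = -66*⅙ + U*(-1/34) = -11 - U/34)
g = 12751/31022 ≈ 0.41103
w = 12751/31022 ≈ 0.41103
b(-2)/w + l(r(-11), -135)/(-16013) = (-11 - 1/34*(-2))/(12751/31022) - 14/(-16013) = (-11 + 1/17)*(31022/12751) - 14*(-1/16013) = -186/17*31022/12751 + 14/16013 = -5770092/216767 + 14/16013 = -92393448458/3471089971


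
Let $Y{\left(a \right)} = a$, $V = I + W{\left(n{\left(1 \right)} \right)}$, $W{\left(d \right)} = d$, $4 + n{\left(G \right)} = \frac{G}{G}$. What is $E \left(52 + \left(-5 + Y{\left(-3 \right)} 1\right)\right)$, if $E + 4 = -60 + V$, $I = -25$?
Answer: $-4048$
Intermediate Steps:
$n{\left(G \right)} = -3$ ($n{\left(G \right)} = -4 + \frac{G}{G} = -4 + 1 = -3$)
$V = -28$ ($V = -25 - 3 = -28$)
$E = -92$ ($E = -4 - 88 = -92$)
$E \left(52 + \left(-5 + Y{\left(-3 \right)} 1\right)\right) = - 92 \left(52 - 8\right) = \left(-92\right) 44 = -4048$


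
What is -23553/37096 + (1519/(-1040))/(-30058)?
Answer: -13146749431/20707729120 ≈ -0.63487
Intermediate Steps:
-23553/37096 + (1519/(-1040))/(-30058) = -23553*1/37096 + (1519*(-1/1040))*(-1/30058) = -23553/37096 - 1519/1040*(-1/30058) = -23553/37096 + 217/4465760 = -13146749431/20707729120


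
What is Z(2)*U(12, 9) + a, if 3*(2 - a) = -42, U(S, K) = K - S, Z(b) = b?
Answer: 10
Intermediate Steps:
a = 16 (a = 2 - ⅓*(-42) = 2 + 14 = 16)
Z(2)*U(12, 9) + a = 2*(9 - 1*12) + 16 = 2*(9 - 12) + 16 = 2*(-3) + 16 = -6 + 16 = 10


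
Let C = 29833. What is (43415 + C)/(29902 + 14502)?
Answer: 18312/11101 ≈ 1.6496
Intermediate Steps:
(43415 + C)/(29902 + 14502) = (43415 + 29833)/(29902 + 14502) = 73248/44404 = 73248*(1/44404) = 18312/11101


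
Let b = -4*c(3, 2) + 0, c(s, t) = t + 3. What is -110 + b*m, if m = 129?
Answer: -2690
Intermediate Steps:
c(s, t) = 3 + t
b = -20 (b = -4*(3 + 2) + 0 = -4*5 + 0 = -20 + 0 = -20)
-110 + b*m = -110 - 20*129 = -110 - 2580 = -2690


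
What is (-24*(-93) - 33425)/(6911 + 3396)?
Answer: -31193/10307 ≈ -3.0264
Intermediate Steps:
(-24*(-93) - 33425)/(6911 + 3396) = (2232 - 33425)/10307 = -31193*1/10307 = -31193/10307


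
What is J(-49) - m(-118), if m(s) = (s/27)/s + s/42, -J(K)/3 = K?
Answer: 28307/189 ≈ 149.77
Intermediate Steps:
J(K) = -3*K
m(s) = 1/27 + s/42 (m(s) = (s*(1/27))/s + s*(1/42) = (s/27)/s + s/42 = 1/27 + s/42)
J(-49) - m(-118) = -3*(-49) - (1/27 + (1/42)*(-118)) = 147 - (1/27 - 59/21) = 147 - 1*(-524/189) = 147 + 524/189 = 28307/189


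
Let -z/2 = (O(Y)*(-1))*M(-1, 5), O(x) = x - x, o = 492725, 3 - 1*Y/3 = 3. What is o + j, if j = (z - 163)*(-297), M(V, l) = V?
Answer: 541136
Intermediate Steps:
Y = 0 (Y = 9 - 3*3 = 9 - 9 = 0)
O(x) = 0
z = 0 (z = -2*0*(-1)*(-1) = -0*(-1) = -2*0 = 0)
j = 48411 (j = (0 - 163)*(-297) = -163*(-297) = 48411)
o + j = 492725 + 48411 = 541136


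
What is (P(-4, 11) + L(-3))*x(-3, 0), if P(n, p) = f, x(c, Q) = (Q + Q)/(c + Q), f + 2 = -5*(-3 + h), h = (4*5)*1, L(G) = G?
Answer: 0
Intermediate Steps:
h = 20 (h = 20*1 = 20)
f = -87 (f = -2 - 5*(-3 + 20) = -2 - 5*17 = -2 - 85 = -87)
x(c, Q) = 2*Q/(Q + c) (x(c, Q) = (2*Q)/(Q + c) = 2*Q/(Q + c))
P(n, p) = -87
(P(-4, 11) + L(-3))*x(-3, 0) = (-87 - 3)*(2*0/(0 - 3)) = -180*0/(-3) = -180*0*(-1)/3 = -90*0 = 0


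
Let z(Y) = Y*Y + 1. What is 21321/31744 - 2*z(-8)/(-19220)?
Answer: 667607/984064 ≈ 0.67842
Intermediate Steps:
z(Y) = 1 + Y² (z(Y) = Y² + 1 = 1 + Y²)
21321/31744 - 2*z(-8)/(-19220) = 21321/31744 - 2*(1 + (-8)²)/(-19220) = 21321*(1/31744) - 2*(1 + 64)*(-1/19220) = 21321/31744 - 2*65*(-1/19220) = 21321/31744 - 130*(-1/19220) = 21321/31744 + 13/1922 = 667607/984064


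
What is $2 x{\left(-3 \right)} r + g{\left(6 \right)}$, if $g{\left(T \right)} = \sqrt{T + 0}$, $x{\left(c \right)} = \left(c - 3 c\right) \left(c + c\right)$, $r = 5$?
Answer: $-360 + \sqrt{6} \approx -357.55$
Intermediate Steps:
$x{\left(c \right)} = - 4 c^{2}$ ($x{\left(c \right)} = - 2 c 2 c = - 4 c^{2}$)
$g{\left(T \right)} = \sqrt{T}$
$2 x{\left(-3 \right)} r + g{\left(6 \right)} = 2 \left(- 4 \left(-3\right)^{2}\right) 5 + \sqrt{6} = 2 \left(\left(-4\right) 9\right) 5 + \sqrt{6} = 2 \left(-36\right) 5 + \sqrt{6} = \left(-72\right) 5 + \sqrt{6} = -360 + \sqrt{6}$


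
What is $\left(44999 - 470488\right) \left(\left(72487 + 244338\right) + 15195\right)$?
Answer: $-141270857780$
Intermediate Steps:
$\left(44999 - 470488\right) \left(\left(72487 + 244338\right) + 15195\right) = - 425489 \left(316825 + 15195\right) = \left(-425489\right) 332020 = -141270857780$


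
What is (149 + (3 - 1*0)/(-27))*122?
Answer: 163480/9 ≈ 18164.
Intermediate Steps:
(149 + (3 - 1*0)/(-27))*122 = (149 - (3 + 0)/27)*122 = (149 - 1/27*3)*122 = (149 - ⅑)*122 = (1340/9)*122 = 163480/9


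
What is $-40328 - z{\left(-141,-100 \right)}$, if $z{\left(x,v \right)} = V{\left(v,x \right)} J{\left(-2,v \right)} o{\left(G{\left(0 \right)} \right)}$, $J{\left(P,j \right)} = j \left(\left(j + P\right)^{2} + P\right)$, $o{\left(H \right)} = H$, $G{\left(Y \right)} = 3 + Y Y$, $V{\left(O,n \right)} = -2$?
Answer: $-6281528$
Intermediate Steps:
$G{\left(Y \right)} = 3 + Y^{2}$
$J{\left(P,j \right)} = j \left(P + \left(P + j\right)^{2}\right)$ ($J{\left(P,j \right)} = j \left(\left(P + j\right)^{2} + P\right) = j \left(P + \left(P + j\right)^{2}\right)$)
$z{\left(x,v \right)} = - 6 v \left(-2 + \left(-2 + v\right)^{2}\right)$ ($z{\left(x,v \right)} = - 2 v \left(-2 + \left(-2 + v\right)^{2}\right) \left(3 + 0^{2}\right) = - 2 v \left(-2 + \left(-2 + v\right)^{2}\right) \left(3 + 0\right) = - 2 v \left(-2 + \left(-2 + v\right)^{2}\right) 3 = - 6 v \left(-2 + \left(-2 + v\right)^{2}\right)$)
$-40328 - z{\left(-141,-100 \right)} = -40328 - \left(-6\right) \left(-100\right) \left(-2 + \left(-2 - 100\right)^{2}\right) = -40328 - \left(-6\right) \left(-100\right) \left(-2 + \left(-102\right)^{2}\right) = -40328 - \left(-6\right) \left(-100\right) \left(-2 + 10404\right) = -40328 - \left(-6\right) \left(-100\right) 10402 = -40328 - 6241200 = -6281528$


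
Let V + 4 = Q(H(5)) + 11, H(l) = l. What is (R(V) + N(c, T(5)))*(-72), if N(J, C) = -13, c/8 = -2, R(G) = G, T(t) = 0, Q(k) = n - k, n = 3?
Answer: 576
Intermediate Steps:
Q(k) = 3 - k
V = 5 (V = -4 + ((3 - 1*5) + 11) = -4 + ((3 - 5) + 11) = -4 + (-2 + 11) = -4 + 9 = 5)
c = -16 (c = 8*(-2) = -16)
(R(V) + N(c, T(5)))*(-72) = (5 - 13)*(-72) = -8*(-72) = 576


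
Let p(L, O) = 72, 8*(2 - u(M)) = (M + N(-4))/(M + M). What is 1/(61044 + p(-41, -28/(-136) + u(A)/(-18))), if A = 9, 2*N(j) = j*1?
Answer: 1/61116 ≈ 1.6362e-5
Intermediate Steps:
N(j) = j/2 (N(j) = (j*1)/2 = j/2)
u(M) = 2 - (-2 + M)/(16*M) (u(M) = 2 - (M + (½)*(-4))/(8*(M + M)) = 2 - (M - 2)/(8*(2*M)) = 2 - (-2 + M)*1/(2*M)/8 = 2 - (-2 + M)/(16*M))
1/(61044 + p(-41, -28/(-136) + u(A)/(-18))) = 1/(61044 + 72) = 1/61116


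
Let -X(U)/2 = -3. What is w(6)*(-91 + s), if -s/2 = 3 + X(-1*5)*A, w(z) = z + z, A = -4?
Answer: -588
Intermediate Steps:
X(U) = 6 (X(U) = -2*(-3) = 6)
w(z) = 2*z
s = 42 (s = -2*(3 + 6*(-4)) = -2*(3 - 24) = -2*(-21) = 42)
w(6)*(-91 + s) = (2*6)*(-91 + 42) = 12*(-49) = -588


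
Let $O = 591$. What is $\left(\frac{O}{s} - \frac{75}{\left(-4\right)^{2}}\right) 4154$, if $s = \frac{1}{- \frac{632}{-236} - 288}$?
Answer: $- \frac{330630836133}{472} \approx -7.0049 \cdot 10^{8}$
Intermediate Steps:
$s = - \frac{59}{16834}$ ($s = \frac{1}{\left(-632\right) \left(- \frac{1}{236}\right) - 288} = \frac{1}{\frac{158}{59} - 288} = \frac{1}{- \frac{16834}{59}} = - \frac{59}{16834} \approx -0.0035048$)
$\left(\frac{O}{s} - \frac{75}{\left(-4\right)^{2}}\right) 4154 = \left(\frac{591}{- \frac{59}{16834}} - \frac{75}{\left(-4\right)^{2}}\right) 4154 = \left(591 \left(- \frac{16834}{59}\right) - \frac{75}{16}\right) 4154 = \left(- \frac{9948894}{59} - \frac{75}{16}\right) 4154 = \left(- \frac{159186729}{944}\right) 4154 = - \frac{330630836133}{472}$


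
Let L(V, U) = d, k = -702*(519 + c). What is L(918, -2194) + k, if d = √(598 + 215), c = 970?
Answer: -1045278 + √813 ≈ -1.0453e+6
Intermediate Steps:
k = -1045278 (k = -702*(519 + 970) = -702*1489 = -1045278)
d = √813 ≈ 28.513
L(V, U) = √813
L(918, -2194) + k = √813 - 1045278 = -1045278 + √813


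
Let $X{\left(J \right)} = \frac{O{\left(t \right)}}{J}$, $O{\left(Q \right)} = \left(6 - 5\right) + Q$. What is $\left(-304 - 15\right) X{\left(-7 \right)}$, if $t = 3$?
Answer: $\frac{1276}{7} \approx 182.29$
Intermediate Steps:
$O{\left(Q \right)} = 1 + Q$
$X{\left(J \right)} = \frac{4}{J}$ ($X{\left(J \right)} = \frac{1 + 3}{J} = \frac{4}{J}$)
$\left(-304 - 15\right) X{\left(-7 \right)} = \left(-304 - 15\right) \frac{4}{-7} = - 319 \cdot 4 \left(- \frac{1}{7}\right) = \left(-319\right) \left(- \frac{4}{7}\right) = \frac{1276}{7}$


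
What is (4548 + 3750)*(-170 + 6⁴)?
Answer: 9343548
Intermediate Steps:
(4548 + 3750)*(-170 + 6⁴) = 8298*(-170 + 1296) = 8298*1126 = 9343548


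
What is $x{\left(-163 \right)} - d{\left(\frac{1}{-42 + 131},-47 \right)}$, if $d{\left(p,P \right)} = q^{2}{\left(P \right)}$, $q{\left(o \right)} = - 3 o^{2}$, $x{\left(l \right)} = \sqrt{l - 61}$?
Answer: $-43917129 + 4 i \sqrt{14} \approx -4.3917 \cdot 10^{7} + 14.967 i$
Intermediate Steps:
$x{\left(l \right)} = \sqrt{-61 + l}$
$d{\left(p,P \right)} = 9 P^{4}$ ($d{\left(p,P \right)} = \left(- 3 P^{2}\right)^{2} = 9 P^{4}$)
$x{\left(-163 \right)} - d{\left(\frac{1}{-42 + 131},-47 \right)} = \sqrt{-61 - 163} - 9 \left(-47\right)^{4} = \sqrt{-224} - 9 \cdot 4879681 = 4 i \sqrt{14} - 43917129 = -43917129 + 4 i \sqrt{14}$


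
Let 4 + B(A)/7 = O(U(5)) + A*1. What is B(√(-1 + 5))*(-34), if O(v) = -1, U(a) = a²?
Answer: 714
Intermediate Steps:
B(A) = -35 + 7*A (B(A) = -28 + 7*(-1 + A*1) = -28 + 7*(-1 + A) = -28 + (-7 + 7*A) = -35 + 7*A)
B(√(-1 + 5))*(-34) = (-35 + 7*√(-1 + 5))*(-34) = (-35 + 7*√4)*(-34) = (-35 + 7*2)*(-34) = (-35 + 14)*(-34) = -21*(-34) = 714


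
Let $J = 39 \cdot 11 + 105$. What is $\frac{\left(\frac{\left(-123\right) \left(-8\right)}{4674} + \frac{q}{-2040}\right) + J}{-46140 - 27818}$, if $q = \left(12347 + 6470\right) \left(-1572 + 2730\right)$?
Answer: $\frac{65550939}{477768680} \approx 0.1372$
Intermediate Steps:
$q = 21790086$ ($q = 18817 \cdot 1158 = 21790086$)
$J = 534$ ($J = 429 + 105 = 534$)
$\frac{\left(\frac{\left(-123\right) \left(-8\right)}{4674} + \frac{q}{-2040}\right) + J}{-46140 - 27818} = \frac{\left(\frac{\left(-123\right) \left(-8\right)}{4674} + \frac{21790086}{-2040}\right) + 534}{-46140 - 27818} = \frac{\left(984 \cdot \frac{1}{4674} + 21790086 \left(- \frac{1}{2040}\right)\right) + 534}{-73958} = \left(\left(\frac{4}{19} - \frac{3631681}{340}\right) + 534\right) \left(- \frac{1}{73958}\right) = \left(- \frac{69000579}{6460} + 534\right) \left(- \frac{1}{73958}\right) = \left(- \frac{65550939}{6460}\right) \left(- \frac{1}{73958}\right) = \frac{65550939}{477768680}$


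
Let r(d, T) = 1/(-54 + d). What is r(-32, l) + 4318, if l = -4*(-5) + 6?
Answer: 371347/86 ≈ 4318.0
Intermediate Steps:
l = 26 (l = 20 + 6 = 26)
r(-32, l) + 4318 = 1/(-54 - 32) + 4318 = 1/(-86) + 4318 = -1/86 + 4318 = 371347/86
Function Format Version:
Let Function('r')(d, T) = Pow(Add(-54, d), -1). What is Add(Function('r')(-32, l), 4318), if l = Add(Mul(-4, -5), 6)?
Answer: Rational(371347, 86) ≈ 4318.0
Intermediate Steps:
l = 26 (l = Add(20, 6) = 26)
Add(Function('r')(-32, l), 4318) = Add(Pow(Add(-54, -32), -1), 4318) = Add(Pow(-86, -1), 4318) = Add(Rational(-1, 86), 4318) = Rational(371347, 86)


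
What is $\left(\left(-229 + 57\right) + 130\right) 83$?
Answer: $-3486$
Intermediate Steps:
$\left(\left(-229 + 57\right) + 130\right) 83 = \left(-172 + 130\right) 83 = \left(-42\right) 83 = -3486$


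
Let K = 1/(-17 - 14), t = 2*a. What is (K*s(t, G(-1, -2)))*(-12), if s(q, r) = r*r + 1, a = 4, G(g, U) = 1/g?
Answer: 24/31 ≈ 0.77419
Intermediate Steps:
t = 8 (t = 2*4 = 8)
K = -1/31 (K = 1/(-31) = -1/31 ≈ -0.032258)
s(q, r) = 1 + r**2 (s(q, r) = r**2 + 1 = 1 + r**2)
(K*s(t, G(-1, -2)))*(-12) = -(1 + (1/(-1))**2)/31*(-12) = -(1 + (-1)**2)/31*(-12) = -(1 + 1)/31*(-12) = -1/31*2*(-12) = -2/31*(-12) = 24/31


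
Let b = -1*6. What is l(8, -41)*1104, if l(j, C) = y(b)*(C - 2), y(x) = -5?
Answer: 237360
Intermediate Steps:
b = -6
l(j, C) = 10 - 5*C (l(j, C) = -5*(C - 2) = -5*(-2 + C) = 10 - 5*C)
l(8, -41)*1104 = (10 - 5*(-41))*1104 = (10 + 205)*1104 = 215*1104 = 237360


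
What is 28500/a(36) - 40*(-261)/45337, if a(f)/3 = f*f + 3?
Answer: 444263060/58892763 ≈ 7.5436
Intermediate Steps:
a(f) = 9 + 3*f² (a(f) = 3*(f*f + 3) = 3*(f² + 3) = 3*(3 + f²) = 9 + 3*f²)
28500/a(36) - 40*(-261)/45337 = 28500/(9 + 3*36²) - 40*(-261)/45337 = 28500/(9 + 3*1296) + 10440*(1/45337) = 28500/(9 + 3888) + 10440/45337 = 28500/3897 + 10440/45337 = 28500*(1/3897) + 10440/45337 = 9500/1299 + 10440/45337 = 444263060/58892763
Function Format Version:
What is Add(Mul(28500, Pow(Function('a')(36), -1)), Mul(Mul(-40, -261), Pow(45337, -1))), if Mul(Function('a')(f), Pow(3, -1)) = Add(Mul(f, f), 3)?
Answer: Rational(444263060, 58892763) ≈ 7.5436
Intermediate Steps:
Function('a')(f) = Add(9, Mul(3, Pow(f, 2))) (Function('a')(f) = Mul(3, Add(Mul(f, f), 3)) = Mul(3, Add(Pow(f, 2), 3)) = Mul(3, Add(3, Pow(f, 2))) = Add(9, Mul(3, Pow(f, 2))))
Add(Mul(28500, Pow(Function('a')(36), -1)), Mul(Mul(-40, -261), Pow(45337, -1))) = Add(Mul(28500, Pow(Add(9, Mul(3, Pow(36, 2))), -1)), Mul(Mul(-40, -261), Pow(45337, -1))) = Add(Mul(28500, Pow(Add(9, Mul(3, 1296)), -1)), Mul(10440, Rational(1, 45337))) = Add(Mul(28500, Pow(Add(9, 3888), -1)), Rational(10440, 45337)) = Add(Mul(28500, Pow(3897, -1)), Rational(10440, 45337)) = Add(Mul(28500, Rational(1, 3897)), Rational(10440, 45337)) = Add(Rational(9500, 1299), Rational(10440, 45337)) = Rational(444263060, 58892763)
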